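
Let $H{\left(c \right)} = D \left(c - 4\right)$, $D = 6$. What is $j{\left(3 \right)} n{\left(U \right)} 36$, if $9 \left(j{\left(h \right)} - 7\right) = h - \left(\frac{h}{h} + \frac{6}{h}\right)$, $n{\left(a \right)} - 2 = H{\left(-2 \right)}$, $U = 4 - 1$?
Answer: $-8568$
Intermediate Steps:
$U = 3$ ($U = 4 - 1 = 3$)
$H{\left(c \right)} = -24 + 6 c$ ($H{\left(c \right)} = 6 \left(c - 4\right) = 6 \left(-4 + c\right) = -24 + 6 c$)
$n{\left(a \right)} = -34$ ($n{\left(a \right)} = 2 + \left(-24 + 6 \left(-2\right)\right) = 2 - 36 = -34$)
$j{\left(h \right)} = \frac{62}{9} - \frac{2}{3 h} + \frac{h}{9}$ ($j{\left(h \right)} = 7 + \frac{h - \left(\frac{h}{h} + \frac{6}{h}\right)}{9} = 7 + \frac{h - \left(1 + \frac{6}{h}\right)}{9} = 7 + \frac{-1 + h - \frac{6}{h}}{9} = 7 - \left(\frac{1}{9} - \frac{h}{9} + \frac{2}{3 h}\right) = \frac{62}{9} - \frac{2}{3 h} + \frac{h}{9}$)
$j{\left(3 \right)} n{\left(U \right)} 36 = \frac{-6 + 3 \left(62 + 3\right)}{9 \cdot 3} \left(-34\right) 36 = \frac{1}{9} \cdot \frac{1}{3} \left(-6 + 3 \cdot 65\right) \left(-34\right) 36 = \frac{1}{9} \cdot \frac{1}{3} \left(-6 + 195\right) \left(-34\right) 36 = \frac{1}{9} \cdot \frac{1}{3} \cdot 189 \left(-34\right) 36 = 7 \left(-34\right) 36 = \left(-238\right) 36 = -8568$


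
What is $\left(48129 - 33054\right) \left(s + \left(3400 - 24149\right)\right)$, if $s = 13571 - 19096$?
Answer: $-396080550$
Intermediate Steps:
$s = -5525$
$\left(48129 - 33054\right) \left(s + \left(3400 - 24149\right)\right) = \left(48129 - 33054\right) \left(-5525 + \left(3400 - 24149\right)\right) = 15075 \left(-5525 - 20749\right) = 15075 \left(-26274\right) = -396080550$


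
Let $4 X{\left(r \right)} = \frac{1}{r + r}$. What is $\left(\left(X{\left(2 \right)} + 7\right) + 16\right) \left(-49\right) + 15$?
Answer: $- \frac{17841}{16} \approx -1115.1$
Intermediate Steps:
$X{\left(r \right)} = \frac{1}{8 r}$ ($X{\left(r \right)} = \frac{1}{4 \left(r + r\right)} = \frac{1}{4 \cdot 2 r} = \frac{\frac{1}{2} \frac{1}{r}}{4} = \frac{1}{8 r}$)
$\left(\left(X{\left(2 \right)} + 7\right) + 16\right) \left(-49\right) + 15 = \left(\left(\frac{1}{8 \cdot 2} + 7\right) + 16\right) \left(-49\right) + 15 = \left(\left(\frac{1}{8} \cdot \frac{1}{2} + 7\right) + 16\right) \left(-49\right) + 15 = \left(\left(\frac{1}{16} + 7\right) + 16\right) \left(-49\right) + 15 = \left(\frac{113}{16} + 16\right) \left(-49\right) + 15 = \frac{369}{16} \left(-49\right) + 15 = - \frac{18081}{16} + 15 = - \frac{17841}{16}$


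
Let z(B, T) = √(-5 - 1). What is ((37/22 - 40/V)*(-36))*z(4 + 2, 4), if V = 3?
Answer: 4614*I*√6/11 ≈ 1027.4*I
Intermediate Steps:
z(B, T) = I*√6 (z(B, T) = √(-6) = I*√6)
((37/22 - 40/V)*(-36))*z(4 + 2, 4) = ((37/22 - 40/3)*(-36))*(I*√6) = (-769/66*(-36))*(I*√6) = 4614*(I*√6)/11 = 4614*I*√6/11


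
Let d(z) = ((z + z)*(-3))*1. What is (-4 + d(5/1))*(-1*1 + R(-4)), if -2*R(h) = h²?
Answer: 306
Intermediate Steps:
R(h) = -h²/2
d(z) = -6*z (d(z) = ((2*z)*(-3))*1 = -6*z*1 = -6*z)
(-4 + d(5/1))*(-1*1 + R(-4)) = (-4 - 30/1)*(-1*1 - ½*(-4)²) = (-4 - 30)*(-1 - ½*16) = (-4 - 6*5)*(-1 - 8) = (-4 - 30)*(-9) = -34*(-9) = 306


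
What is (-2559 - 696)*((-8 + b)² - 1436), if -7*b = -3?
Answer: 31413075/7 ≈ 4.4876e+6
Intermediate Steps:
b = 3/7 (b = -⅐*(-3) = 3/7 ≈ 0.42857)
(-2559 - 696)*((-8 + b)² - 1436) = (-2559 - 696)*((-8 + 3/7)² - 1436) = -3255*((-53/7)² - 1436) = -3255*(2809/49 - 1436) = -3255*(-67555/49) = 31413075/7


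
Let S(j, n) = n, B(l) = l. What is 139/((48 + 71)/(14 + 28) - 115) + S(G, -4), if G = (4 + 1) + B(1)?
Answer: -3526/673 ≈ -5.2392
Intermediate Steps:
G = 6 (G = (4 + 1) + 1 = 5 + 1 = 6)
139/((48 + 71)/(14 + 28) - 115) + S(G, -4) = 139/((48 + 71)/(14 + 28) - 115) - 4 = 139/(119/42 - 115) - 4 = 139/(119*(1/42) - 115) - 4 = 139/(17/6 - 115) - 4 = 139/(-673/6) - 4 = 139*(-6/673) - 4 = -834/673 - 4 = -3526/673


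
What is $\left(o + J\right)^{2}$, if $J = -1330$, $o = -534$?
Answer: $3474496$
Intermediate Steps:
$\left(o + J\right)^{2} = \left(-534 - 1330\right)^{2} = \left(-1864\right)^{2} = 3474496$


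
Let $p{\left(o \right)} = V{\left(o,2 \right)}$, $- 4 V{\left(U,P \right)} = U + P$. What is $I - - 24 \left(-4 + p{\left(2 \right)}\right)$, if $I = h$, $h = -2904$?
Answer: $-3024$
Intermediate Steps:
$V{\left(U,P \right)} = - \frac{P}{4} - \frac{U}{4}$ ($V{\left(U,P \right)} = - \frac{U + P}{4} = - \frac{P + U}{4} = - \frac{P}{4} - \frac{U}{4}$)
$p{\left(o \right)} = - \frac{1}{2} - \frac{o}{4}$ ($p{\left(o \right)} = \left(- \frac{1}{4}\right) 2 - \frac{o}{4} = - \frac{1}{2} - \frac{o}{4}$)
$I = -2904$
$I - - 24 \left(-4 + p{\left(2 \right)}\right) = -2904 - - 24 \left(-4 - 1\right) = -2904 - \left(-24\right) \left(-5\right) = -2904 - 120 = -3024$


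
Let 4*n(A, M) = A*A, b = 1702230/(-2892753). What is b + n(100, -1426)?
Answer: 2410060090/964251 ≈ 2499.4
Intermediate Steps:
b = -567410/964251 (b = 1702230*(-1/2892753) = -567410/964251 ≈ -0.58845)
n(A, M) = A²/4 (n(A, M) = (A*A)/4 = A²/4)
b + n(100, -1426) = -567410/964251 + (¼)*100² = -567410/964251 + (¼)*10000 = -567410/964251 + 2500 = 2410060090/964251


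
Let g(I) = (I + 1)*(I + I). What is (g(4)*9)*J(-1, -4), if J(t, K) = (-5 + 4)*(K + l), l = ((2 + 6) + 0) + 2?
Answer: -2160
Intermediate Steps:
l = 10 (l = (8 + 0) + 2 = 8 + 2 = 10)
J(t, K) = -10 - K (J(t, K) = (-5 + 4)*(K + 10) = -(10 + K) = -10 - K)
g(I) = 2*I*(1 + I) (g(I) = (1 + I)*(2*I) = 2*I*(1 + I))
(g(4)*9)*J(-1, -4) = ((2*4*(1 + 4))*9)*(-10 - 1*(-4)) = ((2*4*5)*9)*(-10 + 4) = (40*9)*(-6) = 360*(-6) = -2160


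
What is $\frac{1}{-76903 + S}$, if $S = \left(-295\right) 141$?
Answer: $- \frac{1}{118498} \approx -8.439 \cdot 10^{-6}$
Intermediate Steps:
$S = -41595$
$\frac{1}{-76903 + S} = \frac{1}{-76903 - 41595} = \frac{1}{-118498} = - \frac{1}{118498}$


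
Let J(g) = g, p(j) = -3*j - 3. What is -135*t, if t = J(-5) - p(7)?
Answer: -2565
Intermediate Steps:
p(j) = -3 - 3*j
t = 19 (t = -5 - (-3 - 3*7) = -5 - (-3 - 21) = -5 - 1*(-24) = -5 + 24 = 19)
-135*t = -135*19 = -2565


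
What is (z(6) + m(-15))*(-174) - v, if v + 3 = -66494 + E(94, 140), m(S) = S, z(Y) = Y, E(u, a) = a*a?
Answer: 48463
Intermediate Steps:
E(u, a) = a²
v = -46897 (v = -3 + (-66494 + 140²) = -3 + (-66494 + 19600) = -3 - 46894 = -46897)
(z(6) + m(-15))*(-174) - v = (6 - 15)*(-174) - 1*(-46897) = -9*(-174) + 46897 = 1566 + 46897 = 48463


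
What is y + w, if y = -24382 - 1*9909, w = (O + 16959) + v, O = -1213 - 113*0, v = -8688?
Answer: -27233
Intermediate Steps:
O = -1213 (O = -1213 + 0 = -1213)
w = 7058 (w = (-1213 + 16959) - 8688 = 15746 - 8688 = 7058)
y = -34291 (y = -24382 - 9909 = -34291)
y + w = -34291 + 7058 = -27233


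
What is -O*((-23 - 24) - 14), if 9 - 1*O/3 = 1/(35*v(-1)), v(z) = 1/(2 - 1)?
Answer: 57462/35 ≈ 1641.8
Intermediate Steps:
v(z) = 1 (v(z) = 1/1 = 1)
O = 942/35 (O = 27 - 3/(35*1) = 27 - 3/35 = 942/35 ≈ 26.914)
-O*((-23 - 24) - 14) = -942*((-23 - 24) - 14)/35 = -942*(-47 - 14)/35 = -942*(-61)/35 = -1*(-57462/35) = 57462/35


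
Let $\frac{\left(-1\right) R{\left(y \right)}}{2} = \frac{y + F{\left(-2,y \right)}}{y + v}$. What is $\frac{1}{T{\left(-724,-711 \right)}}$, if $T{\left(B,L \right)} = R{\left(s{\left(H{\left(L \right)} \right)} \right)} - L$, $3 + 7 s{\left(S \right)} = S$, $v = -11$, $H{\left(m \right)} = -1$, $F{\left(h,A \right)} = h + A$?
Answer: $\frac{81}{57547} \approx 0.0014075$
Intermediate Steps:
$F{\left(h,A \right)} = A + h$
$s{\left(S \right)} = - \frac{3}{7} + \frac{S}{7}$
$R{\left(y \right)} = - \frac{2 \left(-2 + 2 y\right)}{-11 + y}$ ($R{\left(y \right)} = - 2 \frac{y + \left(y - 2\right)}{y - 11} = - 2 \frac{y + \left(-2 + y\right)}{-11 + y} = - 2 \frac{-2 + 2 y}{-11 + y} = - \frac{2 \left(-2 + 2 y\right)}{-11 + y}$)
$T{\left(B,L \right)} = - \frac{44}{81} - L$ ($T{\left(B,L \right)} = \frac{4 \left(1 - \left(- \frac{3}{7} + \frac{1}{7} \left(-1\right)\right)\right)}{-11 + \left(- \frac{3}{7} + \frac{1}{7} \left(-1\right)\right)} - L = \frac{4 \left(1 - \left(- \frac{3}{7} - \frac{1}{7}\right)\right)}{-11 - \frac{4}{7}} - L = \frac{4 \left(1 - - \frac{4}{7}\right)}{-11 - \frac{4}{7}} - L = \frac{4 \left(1 + \frac{4}{7}\right)}{- \frac{81}{7}} - L = 4 \left(- \frac{7}{81}\right) \frac{11}{7} - L = - \frac{44}{81} - L$)
$\frac{1}{T{\left(-724,-711 \right)}} = \frac{1}{- \frac{44}{81} - -711} = \frac{1}{- \frac{44}{81} + 711} = \frac{1}{\frac{57547}{81}} = \frac{81}{57547}$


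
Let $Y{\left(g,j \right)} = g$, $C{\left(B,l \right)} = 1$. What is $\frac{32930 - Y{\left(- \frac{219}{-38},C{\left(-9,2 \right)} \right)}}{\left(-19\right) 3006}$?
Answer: $- \frac{1251121}{2170332} \approx -0.57647$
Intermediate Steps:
$\frac{32930 - Y{\left(- \frac{219}{-38},C{\left(-9,2 \right)} \right)}}{\left(-19\right) 3006} = \frac{32930 - - \frac{219}{-38}}{\left(-19\right) 3006} = \frac{32930 - \left(-219\right) \left(- \frac{1}{38}\right)}{-57114} = \left(32930 - \frac{219}{38}\right) \left(- \frac{1}{57114}\right) = \frac{1251121}{38} \left(- \frac{1}{57114}\right) = - \frac{1251121}{2170332}$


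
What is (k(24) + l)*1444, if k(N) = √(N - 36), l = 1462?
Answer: 2111128 + 2888*I*√3 ≈ 2.1111e+6 + 5002.2*I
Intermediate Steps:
k(N) = √(-36 + N)
(k(24) + l)*1444 = (√(-36 + 24) + 1462)*1444 = (√(-12) + 1462)*1444 = (2*I*√3 + 1462)*1444 = (1462 + 2*I*√3)*1444 = 2111128 + 2888*I*√3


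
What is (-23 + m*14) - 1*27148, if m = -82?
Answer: -28319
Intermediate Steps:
(-23 + m*14) - 1*27148 = (-23 - 82*14) - 1*27148 = (-23 - 1148) - 27148 = -1171 - 27148 = -28319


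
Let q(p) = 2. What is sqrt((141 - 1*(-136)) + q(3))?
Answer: 3*sqrt(31) ≈ 16.703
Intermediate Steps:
sqrt((141 - 1*(-136)) + q(3)) = sqrt((141 - 1*(-136)) + 2) = sqrt((141 + 136) + 2) = sqrt(277 + 2) = sqrt(279) = 3*sqrt(31)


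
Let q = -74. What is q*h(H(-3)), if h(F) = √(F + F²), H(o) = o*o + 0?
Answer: -222*√10 ≈ -702.03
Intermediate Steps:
H(o) = o² (H(o) = o² + 0 = o²)
q*h(H(-3)) = -74*3*√(1 + (-3)²) = -74*3*√(1 + 9) = -74*3*√10 = -222*√10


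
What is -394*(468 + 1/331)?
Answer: -61034146/331 ≈ -1.8439e+5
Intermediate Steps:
-394*(468 + 1/331) = -394*154909/331 = -61034146/331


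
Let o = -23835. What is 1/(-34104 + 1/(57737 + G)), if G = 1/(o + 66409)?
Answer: -2458095039/83830873167482 ≈ -2.9322e-5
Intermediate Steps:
G = 1/42574 (G = 1/(-23835 + 66409) = 1/42574 ≈ 2.3489e-5)
1/(-34104 + 1/(57737 + G)) = 1/(-34104 + 1/(57737 + 1/42574)) = 1/(-34104 + 1/(2458095039/42574)) = 1/(-34104 + 42574/2458095039) = 1/(-83830873167482/2458095039) = -2458095039/83830873167482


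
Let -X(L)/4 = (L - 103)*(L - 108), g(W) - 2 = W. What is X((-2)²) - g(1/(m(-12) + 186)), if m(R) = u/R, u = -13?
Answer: -92462582/2245 ≈ -41186.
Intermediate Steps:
m(R) = -13/R
g(W) = 2 + W
X(L) = -4*(-108 + L)*(-103 + L) (X(L) = -4*(L - 103)*(L - 108) = -4*(-103 + L)*(-108 + L) = -4*(-108 + L)*(-103 + L))
X((-2)²) - g(1/(m(-12) + 186)) = (-44496 - 4*((-2)²)² + 844*(-2)²) - (2 + 1/(-13/(-12) + 186)) = (-44496 - 4*4² + 844*4) - (2 + 1/(-13*(-1/12) + 186)) = (-44496 - 4*16 + 3376) - (2 + 1/(13/12 + 186)) = (-44496 - 64 + 3376) - (2 + 1/(2245/12)) = -41184 - (2 + 12/2245) = -41184 - 1*4502/2245 = -41184 - 4502/2245 = -92462582/2245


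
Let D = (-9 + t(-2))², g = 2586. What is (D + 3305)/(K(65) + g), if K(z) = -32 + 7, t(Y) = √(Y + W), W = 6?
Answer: 258/197 ≈ 1.3096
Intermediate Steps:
t(Y) = √(6 + Y) (t(Y) = √(Y + 6) = √(6 + Y))
D = 49 (D = (-9 + √(6 - 2))² = (-9 + √4)² = (-9 + 2)² = (-7)² = 49)
K(z) = -25
(D + 3305)/(K(65) + g) = (49 + 3305)/(-25 + 2586) = 3354/2561 = 3354*(1/2561) = 258/197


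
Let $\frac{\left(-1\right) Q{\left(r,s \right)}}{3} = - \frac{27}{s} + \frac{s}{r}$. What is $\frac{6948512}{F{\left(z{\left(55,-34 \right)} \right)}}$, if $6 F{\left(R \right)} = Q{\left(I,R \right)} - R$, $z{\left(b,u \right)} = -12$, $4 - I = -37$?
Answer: $\frac{2279111936}{335} \approx 6.8033 \cdot 10^{6}$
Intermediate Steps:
$I = 41$ ($I = 4 - -37 = 4 + 37 = 41$)
$Q{\left(r,s \right)} = \frac{81}{s} - \frac{3 s}{r}$ ($Q{\left(r,s \right)} = - 3 \left(- \frac{27}{s} + \frac{s}{r}\right) = \frac{81}{s} - \frac{3 s}{r}$)
$F{\left(R \right)} = - \frac{22 R}{123} + \frac{27}{2 R}$ ($F{\left(R \right)} = \frac{\left(\frac{81}{R} - \frac{3 R}{41}\right) - R}{6} = \frac{\frac{81}{R} - \frac{44 R}{41}}{6} = - \frac{22 R}{123} + \frac{27}{2 R}$)
$\frac{6948512}{F{\left(z{\left(55,-34 \right)} \right)}} = \frac{6948512}{\frac{1}{246} \frac{1}{-12} \left(3321 - 44 \left(-12\right)^{2}\right)} = \frac{6948512}{\frac{1}{246} \left(- \frac{1}{12}\right) \left(3321 - 6336\right)} = \frac{6948512}{\frac{1}{246} \left(- \frac{1}{12}\right) \left(-3015\right)} = \frac{6948512}{\frac{335}{328}} = 6948512 \cdot \frac{328}{335} = \frac{2279111936}{335}$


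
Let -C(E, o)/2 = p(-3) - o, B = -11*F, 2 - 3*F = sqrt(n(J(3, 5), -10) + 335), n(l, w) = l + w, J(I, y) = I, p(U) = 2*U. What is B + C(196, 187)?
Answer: 1136/3 + 22*sqrt(82)/3 ≈ 445.07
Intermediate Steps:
F = 2/3 - 2*sqrt(82)/3 (F = 2/3 - sqrt((3 - 10) + 335)/3 = 2/3 - sqrt(-7 + 335)/3 = 2/3 - 2*sqrt(82)/3 ≈ -5.3703)
B = -22/3 + 22*sqrt(82)/3 (B = -11*(2/3 - 2*sqrt(82)/3) = -22/3 + 22*sqrt(82)/3 ≈ 59.073)
C(E, o) = 12 + 2*o (C(E, o) = -2*(2*(-3) - o) = -2*(-6 - o) = 12 + 2*o)
B + C(196, 187) = (-22/3 + 22*sqrt(82)/3) + (12 + 2*187) = (-22/3 + 22*sqrt(82)/3) + (12 + 374) = (-22/3 + 22*sqrt(82)/3) + 386 = 1136/3 + 22*sqrt(82)/3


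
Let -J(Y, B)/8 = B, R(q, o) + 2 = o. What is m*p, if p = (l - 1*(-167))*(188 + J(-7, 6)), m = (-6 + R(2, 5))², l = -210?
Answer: -54180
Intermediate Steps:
R(q, o) = -2 + o
J(Y, B) = -8*B
m = 9 (m = (-6 + (-2 + 5))² = (-6 + 3)² = (-3)² = 9)
p = -6020 (p = (-210 - 1*(-167))*(188 - 8*6) = (-210 + 167)*(188 - 48) = -43*140 = -6020)
m*p = 9*(-6020) = -54180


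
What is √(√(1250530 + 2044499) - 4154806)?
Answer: √(-4154806 + √3295029) ≈ 2037.9*I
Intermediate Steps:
√(√(1250530 + 2044499) - 4154806) = √(√3295029 - 4154806) = √(-4154806 + √3295029)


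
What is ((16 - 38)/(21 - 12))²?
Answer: 484/81 ≈ 5.9753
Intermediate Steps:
((16 - 38)/(21 - 12))² = (-22/9)² = 484/81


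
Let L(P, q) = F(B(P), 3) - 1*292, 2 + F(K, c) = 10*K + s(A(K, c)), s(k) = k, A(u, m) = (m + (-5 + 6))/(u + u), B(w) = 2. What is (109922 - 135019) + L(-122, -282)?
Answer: -25370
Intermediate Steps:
A(u, m) = (1 + m)/(2*u) (A(u, m) = (m + 1)/((2*u)) = (1 + m)*(1/(2*u)) = (1 + m)/(2*u))
F(K, c) = -2 + 10*K + (1 + c)/(2*K) (F(K, c) = -2 + (10*K + (1 + c)/(2*K)) = -2 + 10*K + (1 + c)/(2*K))
L(P, q) = -273 (L(P, q) = (½)*(1 + 3 + 4*2*(-1 + 5*2))/2 - 1*292 = (½)*(½)*(1 + 3 + 4*2*(-1 + 10)) - 292 = (½)*(½)*(1 + 3 + 4*2*9) - 292 = (½)*(½)*(1 + 3 + 72) - 292 = (½)*(½)*76 - 292 = 19 - 292 = -273)
(109922 - 135019) + L(-122, -282) = (109922 - 135019) - 273 = -25097 - 273 = -25370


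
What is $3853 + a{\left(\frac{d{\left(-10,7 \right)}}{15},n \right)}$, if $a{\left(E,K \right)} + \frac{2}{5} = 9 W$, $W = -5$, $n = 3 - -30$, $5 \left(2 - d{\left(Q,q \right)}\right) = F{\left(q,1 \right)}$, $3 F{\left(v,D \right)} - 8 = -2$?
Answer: $\frac{19038}{5} \approx 3807.6$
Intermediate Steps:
$F{\left(v,D \right)} = 2$ ($F{\left(v,D \right)} = \frac{8}{3} + \frac{1}{3} \left(-2\right) = \frac{8}{3} - \frac{2}{3} = 2$)
$d{\left(Q,q \right)} = \frac{8}{5}$ ($d{\left(Q,q \right)} = 2 - \frac{2}{5} = \frac{8}{5}$)
$n = 33$ ($n = 3 + 30 = 33$)
$a{\left(E,K \right)} = - \frac{227}{5}$ ($a{\left(E,K \right)} = - \frac{2}{5} + 9 \left(-5\right) = - \frac{2}{5} - 45 = - \frac{227}{5}$)
$3853 + a{\left(\frac{d{\left(-10,7 \right)}}{15},n \right)} = 3853 - \frac{227}{5} = \frac{19038}{5}$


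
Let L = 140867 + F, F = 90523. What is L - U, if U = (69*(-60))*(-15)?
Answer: 169290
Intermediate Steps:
U = 62100 (U = -4140*(-15) = 62100)
L = 231390 (L = 140867 + 90523 = 231390)
L - U = 231390 - 1*62100 = 231390 - 62100 = 169290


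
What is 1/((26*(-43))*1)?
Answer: -1/1118 ≈ -0.00089445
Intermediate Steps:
1/((26*(-43))*1) = 1/(-1118*1) = 1/(-1118) = -1/1118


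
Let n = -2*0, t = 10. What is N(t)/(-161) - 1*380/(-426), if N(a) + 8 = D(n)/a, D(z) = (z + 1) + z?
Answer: 322727/342930 ≈ 0.94109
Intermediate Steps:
n = 0
D(z) = 1 + 2*z (D(z) = (1 + z) + z = 1 + 2*z)
N(a) = -8 + 1/a (N(a) = -8 + (1 + 2*0)/a = -8 + (1 + 0)/a = -8 + 1/a)
N(t)/(-161) - 1*380/(-426) = (-8 + 1/10)/(-161) - 1*380/(-426) = (-8 + ⅒)*(-1/161) - 380*(-1/426) = -79/10*(-1/161) + 190/213 = 79/1610 + 190/213 = 322727/342930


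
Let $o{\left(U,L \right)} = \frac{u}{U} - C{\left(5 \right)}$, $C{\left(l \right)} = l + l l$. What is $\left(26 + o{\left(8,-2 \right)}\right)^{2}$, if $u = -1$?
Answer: $\frac{1089}{64} \approx 17.016$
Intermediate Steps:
$C{\left(l \right)} = l + l^{2}$
$o{\left(U,L \right)} = -30 - \frac{1}{U}$ ($o{\left(U,L \right)} = - \frac{1}{U} - 5 \left(1 + 5\right) = - \frac{1}{U} - 5 \cdot 6 = - \frac{1}{U} - 30 = -30 - \frac{1}{U}$)
$\left(26 + o{\left(8,-2 \right)}\right)^{2} = \left(26 - \frac{241}{8}\right)^{2} = \left(- \frac{33}{8}\right)^{2} = \frac{1089}{64}$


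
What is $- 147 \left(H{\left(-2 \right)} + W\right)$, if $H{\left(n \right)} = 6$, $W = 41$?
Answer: $-6909$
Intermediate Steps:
$- 147 \left(H{\left(-2 \right)} + W\right) = - 147 \left(6 + 41\right) = \left(-147\right) 47 = -6909$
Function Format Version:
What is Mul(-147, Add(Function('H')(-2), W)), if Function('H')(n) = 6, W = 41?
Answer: -6909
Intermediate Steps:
Mul(-147, Add(Function('H')(-2), W)) = Mul(-147, Add(6, 41)) = Mul(-147, 47) = -6909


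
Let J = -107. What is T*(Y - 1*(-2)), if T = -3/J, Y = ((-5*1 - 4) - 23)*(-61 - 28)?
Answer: 8550/107 ≈ 79.906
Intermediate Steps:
Y = 2848 (Y = ((-5 - 4) - 23)*(-89) = (-9 - 23)*(-89) = -32*(-89) = 2848)
T = 3/107 (T = -3/(-107) = -3*(-1/107) = 3/107 ≈ 0.028037)
T*(Y - 1*(-2)) = 3*(2848 - 1*(-2))/107 = 3*(2848 + 2)/107 = (3/107)*2850 = 8550/107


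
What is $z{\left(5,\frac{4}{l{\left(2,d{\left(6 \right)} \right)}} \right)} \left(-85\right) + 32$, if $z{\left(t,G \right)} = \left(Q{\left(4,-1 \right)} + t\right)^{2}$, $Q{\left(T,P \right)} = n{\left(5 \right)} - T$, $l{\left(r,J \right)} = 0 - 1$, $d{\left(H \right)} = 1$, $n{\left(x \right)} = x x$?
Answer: $-57428$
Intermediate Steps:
$n{\left(x \right)} = x^{2}$
$l{\left(r,J \right)} = -1$
$Q{\left(T,P \right)} = 25 - T$ ($Q{\left(T,P \right)} = 5^{2} - T = 25 - T$)
$z{\left(t,G \right)} = \left(21 + t\right)^{2}$ ($z{\left(t,G \right)} = \left(\left(25 - 4\right) + t\right)^{2} = \left(21 + t\right)^{2}$)
$z{\left(5,\frac{4}{l{\left(2,d{\left(6 \right)} \right)}} \right)} \left(-85\right) + 32 = \left(21 + 5\right)^{2} \left(-85\right) + 32 = 26^{2} \left(-85\right) + 32 = 676 \left(-85\right) + 32 = -57460 + 32 = -57428$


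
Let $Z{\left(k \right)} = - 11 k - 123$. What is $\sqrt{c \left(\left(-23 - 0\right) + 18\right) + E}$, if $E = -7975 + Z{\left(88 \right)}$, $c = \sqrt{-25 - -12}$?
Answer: $\sqrt{-9066 - 5 i \sqrt{13}} \approx 0.0947 - 95.216 i$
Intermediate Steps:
$c = i \sqrt{13}$ ($c = \sqrt{-25 + 12} = \sqrt{-13} = i \sqrt{13} \approx 3.6056 i$)
$Z{\left(k \right)} = -123 - 11 k$
$E = -9066$ ($E = -7975 - 1091 = -9066$)
$\sqrt{c \left(\left(-23 - 0\right) + 18\right) + E} = \sqrt{i \sqrt{13} \left(\left(-23 - 0\right) + 18\right) - 9066} = \sqrt{i \sqrt{13} \left(\left(-23 + 0\right) + 18\right) - 9066} = \sqrt{i \sqrt{13} \left(-23 + 18\right) - 9066} = \sqrt{i \sqrt{13} \left(-5\right) - 9066} = \sqrt{- 5 i \sqrt{13} - 9066} = \sqrt{-9066 - 5 i \sqrt{13}}$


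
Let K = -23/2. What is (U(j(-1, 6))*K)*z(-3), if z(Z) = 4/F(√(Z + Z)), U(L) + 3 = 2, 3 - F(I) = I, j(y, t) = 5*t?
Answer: 46/5 + 46*I*√6/15 ≈ 9.2 + 7.5118*I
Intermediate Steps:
K = -23/2 (K = -23*½ = -23/2 ≈ -11.500)
F(I) = 3 - I
U(L) = -1 (U(L) = -3 + 2 = -1)
z(Z) = 4/(3 - √2*√Z) (z(Z) = 4/(3 - √(Z + Z)) = 4/(3 - √(2*Z)) = 4/(3 - √2*√Z))
(U(j(-1, 6))*K)*z(-3) = (-1*(-23/2))*(-4/(-3 + √2*√(-3))) = 23*(-4/(-3 + √2*(I*√3)))/2 = 23*(-4/(-3 + I*√6))/2 = -46/(-3 + I*√6)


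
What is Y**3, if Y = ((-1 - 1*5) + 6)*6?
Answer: 0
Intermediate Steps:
Y = 0 (Y = ((-1 - 5) + 6)*6 = (-6 + 6)*6 = 0*6 = 0)
Y**3 = 0**3 = 0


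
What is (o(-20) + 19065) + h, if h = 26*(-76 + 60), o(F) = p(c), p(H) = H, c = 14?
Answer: 18663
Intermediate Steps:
o(F) = 14
h = -416 (h = 26*(-16) = -416)
(o(-20) + 19065) + h = (14 + 19065) - 416 = 19079 - 416 = 18663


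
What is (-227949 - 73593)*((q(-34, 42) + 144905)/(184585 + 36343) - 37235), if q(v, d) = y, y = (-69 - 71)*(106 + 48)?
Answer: 1240261957046685/110464 ≈ 1.1228e+10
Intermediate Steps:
y = -21560 (y = -140*154 = -21560)
q(v, d) = -21560
(-227949 - 73593)*((q(-34, 42) + 144905)/(184585 + 36343) - 37235) = (-227949 - 73593)*((-21560 + 144905)/(184585 + 36343) - 37235) = -301542*(123345/220928 - 37235) = -301542*(-8226130735/220928) = 1240261957046685/110464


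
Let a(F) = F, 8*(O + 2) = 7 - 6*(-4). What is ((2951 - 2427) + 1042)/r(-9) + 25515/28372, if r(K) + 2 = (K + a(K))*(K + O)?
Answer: 190607283/14327860 ≈ 13.303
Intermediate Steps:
O = 15/8 (O = -2 + (7 - 6*(-4))/8 = -2 + (7 + 24)/8 = -2 + (⅛)*31 = -2 + 31/8 = 15/8 ≈ 1.8750)
r(K) = -2 + 2*K*(15/8 + K) (r(K) = -2 + (K + K)*(K + 15/8) = -2 + (2*K)*(15/8 + K) = -2 + 2*K*(15/8 + K))
((2951 - 2427) + 1042)/r(-9) + 25515/28372 = ((2951 - 2427) + 1042)/(-2 + 2*(-9)² + (15/4)*(-9)) + 25515/28372 = (524 + 1042)/(-2 + 2*81 - 135/4) + 25515*(1/28372) = 1566/(-2 + 162 - 135/4) + 25515/28372 = 1566/(505/4) + 25515/28372 = 1566*(4/505) + 25515/28372 = 6264/505 + 25515/28372 = 190607283/14327860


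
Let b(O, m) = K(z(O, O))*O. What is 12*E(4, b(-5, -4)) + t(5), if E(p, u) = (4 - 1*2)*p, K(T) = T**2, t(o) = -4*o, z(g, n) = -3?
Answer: 76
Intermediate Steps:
b(O, m) = 9*O (b(O, m) = (-3)**2*O = 9*O)
E(p, u) = 2*p (E(p, u) = (4 - 2)*p = 2*p)
12*E(4, b(-5, -4)) + t(5) = 12*(2*4) - 4*5 = 12*8 - 20 = 96 - 20 = 76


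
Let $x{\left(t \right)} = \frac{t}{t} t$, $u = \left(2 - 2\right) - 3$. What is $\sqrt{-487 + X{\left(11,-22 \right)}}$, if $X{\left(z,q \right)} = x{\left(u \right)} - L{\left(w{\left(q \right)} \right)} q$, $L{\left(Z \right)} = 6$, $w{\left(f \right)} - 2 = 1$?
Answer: $i \sqrt{358} \approx 18.921 i$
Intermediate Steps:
$w{\left(f \right)} = 3$ ($w{\left(f \right)} = 2 + 1 = 3$)
$u = -3$ ($u = 0 - 3 = -3$)
$x{\left(t \right)} = t$ ($x{\left(t \right)} = 1 t = t$)
$X{\left(z,q \right)} = -3 - 6 q$
$\sqrt{-487 + X{\left(11,-22 \right)}} = \sqrt{-487 - -129} = \sqrt{-487 + \left(-3 + 132\right)} = \sqrt{-487 + 129} = \sqrt{-358} = i \sqrt{358}$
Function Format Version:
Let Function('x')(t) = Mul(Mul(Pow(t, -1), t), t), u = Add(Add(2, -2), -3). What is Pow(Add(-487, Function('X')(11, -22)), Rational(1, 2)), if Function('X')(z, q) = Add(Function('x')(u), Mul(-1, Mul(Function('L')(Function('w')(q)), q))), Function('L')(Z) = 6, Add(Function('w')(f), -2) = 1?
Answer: Mul(I, Pow(358, Rational(1, 2))) ≈ Mul(18.921, I)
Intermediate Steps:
Function('w')(f) = 3 (Function('w')(f) = Add(2, 1) = 3)
u = -3 (u = Add(0, -3) = -3)
Function('x')(t) = t (Function('x')(t) = Mul(1, t) = t)
Function('X')(z, q) = Add(-3, Mul(-6, q)) (Function('X')(z, q) = Add(-3, Mul(-1, Mul(6, q))) = Add(-3, Mul(-6, q)))
Pow(Add(-487, Function('X')(11, -22)), Rational(1, 2)) = Pow(Add(-487, Add(-3, Mul(-6, -22))), Rational(1, 2)) = Pow(Add(-487, Add(-3, 132)), Rational(1, 2)) = Pow(Add(-487, 129), Rational(1, 2)) = Pow(-358, Rational(1, 2)) = Mul(I, Pow(358, Rational(1, 2)))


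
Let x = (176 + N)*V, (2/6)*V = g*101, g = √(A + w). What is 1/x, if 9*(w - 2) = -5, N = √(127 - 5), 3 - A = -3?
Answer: -√8174/208789018 + 88*√67/104394509 ≈ 6.4669e-6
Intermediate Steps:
A = 6 (A = 3 - 1*(-3) = 3 + 3 = 6)
N = √122 ≈ 11.045
w = 13/9 (w = 2 + (⅑)*(-5) = 2 - 5/9 = 13/9 ≈ 1.4444)
g = √67/3 (g = √(6 + 13/9) = √(67/9) = √67/3 ≈ 2.7285)
V = 101*√67 (V = 3*((√67/3)*101) = 3*(101*√67/3) = 101*√67 ≈ 826.72)
x = 101*√67*(176 + √122) (x = (176 + √122)*(101*√67) = 101*√67*(176 + √122) ≈ 1.5463e+5)
1/x = 1/(101*√67*(176 + √122)) = √67/(6767*(176 + √122))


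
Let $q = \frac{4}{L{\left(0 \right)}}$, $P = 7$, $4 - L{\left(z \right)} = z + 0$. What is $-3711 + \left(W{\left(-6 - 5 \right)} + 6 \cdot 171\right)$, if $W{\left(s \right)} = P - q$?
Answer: $-2679$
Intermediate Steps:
$L{\left(z \right)} = 4 - z$ ($L{\left(z \right)} = 4 - \left(z + 0\right) = 4 - z$)
$q = 1$ ($q = \frac{4}{4 - 0} = \frac{4}{4 + 0} = \frac{4}{4} = 4 \cdot \frac{1}{4} = 1$)
$W{\left(s \right)} = 6$ ($W{\left(s \right)} = 7 - 1 = 6$)
$-3711 + \left(W{\left(-6 - 5 \right)} + 6 \cdot 171\right) = -3711 + \left(6 + 6 \cdot 171\right) = -3711 + \left(6 + 1026\right) = -3711 + 1032 = -2679$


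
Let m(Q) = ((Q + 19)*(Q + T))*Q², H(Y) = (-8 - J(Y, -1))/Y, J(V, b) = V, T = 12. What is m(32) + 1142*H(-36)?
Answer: 20672710/9 ≈ 2.2970e+6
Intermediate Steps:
H(Y) = (-8 - Y)/Y
m(Q) = Q²*(12 + Q)*(19 + Q) (m(Q) = ((Q + 19)*(Q + 12))*Q² = ((19 + Q)*(12 + Q))*Q² = ((12 + Q)*(19 + Q))*Q² = Q²*(12 + Q)*(19 + Q))
m(32) + 1142*H(-36) = 32²*(228 + 32² + 31*32) + 1142*((-8 - 1*(-36))/(-36)) = 1024*(228 + 1024 + 992) + 1142*(-(-8 + 36)/36) = 1024*2244 + 1142*(-1/36*28) = 2297856 + 1142*(-7/9) = 2297856 - 7994/9 = 20672710/9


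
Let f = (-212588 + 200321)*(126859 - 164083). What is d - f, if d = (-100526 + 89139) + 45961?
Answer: -456592234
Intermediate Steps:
f = 456626808 (f = -12267*(-37224) = 456626808)
d = 34574 (d = -11387 + 45961 = 34574)
d - f = 34574 - 1*456626808 = 34574 - 456626808 = -456592234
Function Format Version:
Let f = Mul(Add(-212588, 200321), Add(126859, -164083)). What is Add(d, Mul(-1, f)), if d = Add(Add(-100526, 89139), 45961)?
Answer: -456592234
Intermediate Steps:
f = 456626808 (f = Mul(-12267, -37224) = 456626808)
d = 34574 (d = Add(-11387, 45961) = 34574)
Add(d, Mul(-1, f)) = Add(34574, Mul(-1, 456626808)) = Add(34574, -456626808) = -456592234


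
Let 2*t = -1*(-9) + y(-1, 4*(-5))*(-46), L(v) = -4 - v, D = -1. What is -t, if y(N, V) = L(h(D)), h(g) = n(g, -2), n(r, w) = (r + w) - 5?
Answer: 175/2 ≈ 87.500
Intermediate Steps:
n(r, w) = -5 + r + w
h(g) = -7 + g (h(g) = -5 + g - 2 = -7 + g)
y(N, V) = 4 (y(N, V) = -4 - (-7 - 1) = -4 - 1*(-8) = -4 + 8 = 4)
t = -175/2 (t = (-1*(-9) + 4*(-46))/2 = (9 - 184)/2 = (½)*(-175) = -175/2 ≈ -87.500)
-t = -1*(-175/2) = 175/2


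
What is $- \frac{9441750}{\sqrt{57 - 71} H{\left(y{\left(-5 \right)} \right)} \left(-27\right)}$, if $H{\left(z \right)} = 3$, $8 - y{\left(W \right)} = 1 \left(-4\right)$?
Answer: $- \frac{1573625 i \sqrt{14}}{189} \approx - 31153.0 i$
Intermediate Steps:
$y{\left(W \right)} = 12$ ($y{\left(W \right)} = 8 - 1 \left(-4\right) = 8 - -4 = 8 + 4 = 12$)
$- \frac{9441750}{\sqrt{57 - 71} H{\left(y{\left(-5 \right)} \right)} \left(-27\right)} = - \frac{9441750}{\sqrt{57 - 71} \cdot 3 \left(-27\right)} = - \frac{9441750}{\sqrt{-14} \cdot 3 \left(-27\right)} = - \frac{9441750}{i \sqrt{14} \cdot 3 \left(-27\right)} = - \frac{9441750}{3 i \sqrt{14} \left(-27\right)} = - \frac{9441750}{\left(-81\right) i \sqrt{14}} = - 9441750 \frac{i \sqrt{14}}{1134} = - \frac{1573625 i \sqrt{14}}{189}$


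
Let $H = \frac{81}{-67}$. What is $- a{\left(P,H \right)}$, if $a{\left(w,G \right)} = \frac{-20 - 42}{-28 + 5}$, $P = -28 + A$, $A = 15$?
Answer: $- \frac{62}{23} \approx -2.6957$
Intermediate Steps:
$P = -13$ ($P = -28 + 15 = -13$)
$H = - \frac{81}{67}$ ($H = 81 \left(- \frac{1}{67}\right) = - \frac{81}{67} \approx -1.209$)
$a{\left(w,G \right)} = \frac{62}{23}$ ($a{\left(w,G \right)} = - \frac{62}{-23} = \left(-62\right) \left(- \frac{1}{23}\right) = \frac{62}{23}$)
$- a{\left(P,H \right)} = \left(-1\right) \frac{62}{23} = - \frac{62}{23}$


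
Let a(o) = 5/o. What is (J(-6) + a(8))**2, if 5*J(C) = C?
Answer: 529/1600 ≈ 0.33063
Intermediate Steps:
J(C) = C/5
(J(-6) + a(8))**2 = ((1/5)*(-6) + 5/8)**2 = (-6/5 + 5*(1/8))**2 = (-6/5 + 5/8)**2 = (-23/40)**2 = 529/1600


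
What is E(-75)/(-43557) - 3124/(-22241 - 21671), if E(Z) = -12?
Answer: 1034841/14489962 ≈ 0.071418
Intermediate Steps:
E(-75)/(-43557) - 3124/(-22241 - 21671) = -12/(-43557) - 3124/(-22241 - 21671) = -12*(-1/43557) - 3124/(-43912) = 4/14519 - 3124*(-1/43912) = 4/14519 + 71/998 = 1034841/14489962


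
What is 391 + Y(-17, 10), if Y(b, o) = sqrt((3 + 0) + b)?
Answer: 391 + I*sqrt(14) ≈ 391.0 + 3.7417*I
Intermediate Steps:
Y(b, o) = sqrt(3 + b)
391 + Y(-17, 10) = 391 + sqrt(3 - 17) = 391 + sqrt(-14) = 391 + I*sqrt(14)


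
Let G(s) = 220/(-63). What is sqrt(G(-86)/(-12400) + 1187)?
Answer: sqrt(50305190635)/6510 ≈ 34.453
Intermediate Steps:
G(s) = -220/63 (G(s) = 220*(-1/63) = -220/63)
sqrt(G(-86)/(-12400) + 1187) = sqrt(-220/63/(-12400) + 1187) = sqrt(-220/63*(-1/12400) + 1187) = sqrt(11/39060 + 1187) = sqrt(46364231/39060) = sqrt(50305190635)/6510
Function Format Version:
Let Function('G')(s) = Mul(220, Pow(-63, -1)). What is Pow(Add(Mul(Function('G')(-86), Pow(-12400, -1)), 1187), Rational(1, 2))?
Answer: Mul(Rational(1, 6510), Pow(50305190635, Rational(1, 2))) ≈ 34.453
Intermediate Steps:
Function('G')(s) = Rational(-220, 63) (Function('G')(s) = Mul(220, Rational(-1, 63)) = Rational(-220, 63))
Pow(Add(Mul(Function('G')(-86), Pow(-12400, -1)), 1187), Rational(1, 2)) = Pow(Add(Mul(Rational(-220, 63), Pow(-12400, -1)), 1187), Rational(1, 2)) = Pow(Add(Mul(Rational(-220, 63), Rational(-1, 12400)), 1187), Rational(1, 2)) = Pow(Add(Rational(11, 39060), 1187), Rational(1, 2)) = Pow(Rational(46364231, 39060), Rational(1, 2)) = Mul(Rational(1, 6510), Pow(50305190635, Rational(1, 2)))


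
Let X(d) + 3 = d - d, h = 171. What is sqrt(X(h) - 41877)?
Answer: 2*I*sqrt(10470) ≈ 204.65*I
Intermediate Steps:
X(d) = -3 (X(d) = -3 + (d - d) = -3 + 0 = -3)
sqrt(X(h) - 41877) = sqrt(-3 - 41877) = sqrt(-41880) = 2*I*sqrt(10470)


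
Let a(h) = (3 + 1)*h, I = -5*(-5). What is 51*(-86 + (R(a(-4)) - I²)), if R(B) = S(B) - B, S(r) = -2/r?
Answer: -283509/8 ≈ -35439.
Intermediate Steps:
I = 25
a(h) = 4*h
R(B) = -B - 2/B (R(B) = -2/B - B = -B - 2/B)
51*(-86 + (R(a(-4)) - I²)) = 51*(-86 + ((-4*(-4) - 2/(4*(-4))) - 1*25²)) = 51*(-86 + ((-1*(-16) - 2/(-16)) - 1*625)) = 51*(-86 + ((16 - 2*(-1/16)) - 625)) = 51*(-86 + ((16 + ⅛) - 625)) = 51*(-86 + (129/8 - 625)) = 51*(-86 - 4871/8) = 51*(-5559/8) = -283509/8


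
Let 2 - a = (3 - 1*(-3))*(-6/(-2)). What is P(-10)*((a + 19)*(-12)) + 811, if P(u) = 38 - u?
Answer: -917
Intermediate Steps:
a = -16 (a = 2 - (3 - 1*(-3))*(-6/(-2)) = 2 - (3 + 3)*(-6*(-½)) = 2 - 6*3 = 2 - 1*18 = 2 - 18 = -16)
P(-10)*((a + 19)*(-12)) + 811 = (38 - 1*(-10))*((-16 + 19)*(-12)) + 811 = (38 + 10)*(3*(-12)) + 811 = 48*(-36) + 811 = -1728 + 811 = -917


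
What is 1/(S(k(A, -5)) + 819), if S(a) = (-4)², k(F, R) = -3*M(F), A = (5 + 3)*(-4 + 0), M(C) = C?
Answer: 1/835 ≈ 0.0011976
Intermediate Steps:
A = -32 (A = 8*(-4) = -32)
k(F, R) = -3*F
S(a) = 16
1/(S(k(A, -5)) + 819) = 1/(16 + 819) = 1/835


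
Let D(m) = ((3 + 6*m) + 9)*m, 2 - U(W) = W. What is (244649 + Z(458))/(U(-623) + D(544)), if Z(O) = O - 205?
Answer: 244902/1782769 ≈ 0.13737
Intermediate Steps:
Z(O) = -205 + O
U(W) = 2 - W
D(m) = m*(12 + 6*m) (D(m) = (12 + 6*m)*m = m*(12 + 6*m))
(244649 + Z(458))/(U(-623) + D(544)) = (244649 + (-205 + 458))/((2 - 1*(-623)) + 6*544*(2 + 544)) = (244649 + 253)/((2 + 623) + 6*544*546) = 244902/(625 + 1782144) = 244902/1782769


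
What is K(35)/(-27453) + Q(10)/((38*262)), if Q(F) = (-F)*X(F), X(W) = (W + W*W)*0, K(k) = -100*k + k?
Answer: 1155/9151 ≈ 0.12622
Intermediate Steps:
K(k) = -99*k
X(W) = 0 (X(W) = (W + W**2)*0 = 0)
Q(F) = 0 (Q(F) = -F*0 = 0)
K(35)/(-27453) + Q(10)/((38*262)) = -99*35/(-27453) + 0/((38*262)) = -3465*(-1/27453) + 0/9956 = 1155/9151 + 0*(1/9956) = 1155/9151 + 0 = 1155/9151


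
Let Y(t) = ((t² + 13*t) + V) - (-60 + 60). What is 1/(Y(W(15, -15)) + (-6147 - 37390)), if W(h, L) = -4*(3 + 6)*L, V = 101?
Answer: 1/255184 ≈ 3.9187e-6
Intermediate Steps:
W(h, L) = -36*L
Y(t) = 101 + t² + 13*t (Y(t) = ((t² + 13*t) + 101) - (-60 + 60) = (101 + t² + 13*t) - 1*0 = (101 + t² + 13*t) + 0 = 101 + t² + 13*t)
1/(Y(W(15, -15)) + (-6147 - 37390)) = 1/((101 + (-36*(-15))² + 13*(-36*(-15))) + (-6147 - 37390)) = 1/((101 + 540² + 13*540) - 43537) = 1/((101 + 291600 + 7020) - 43537) = 1/(298721 - 43537) = 1/255184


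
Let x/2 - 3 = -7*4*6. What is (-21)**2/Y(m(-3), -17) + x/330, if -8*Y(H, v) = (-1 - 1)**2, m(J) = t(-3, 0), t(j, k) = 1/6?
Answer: -883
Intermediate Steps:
t(j, k) = 1/6
m(J) = 1/6
x = -330 (x = 6 + 2*(-7*4*6) = 6 + 2*(-28*6) = 6 + 2*(-168) = 6 - 336 = -330)
Y(H, v) = -1/2 (Y(H, v) = -(-1 - 1)**2/8 = -1/8*(-2)**2 = -1/8*4 = -1/2)
(-21)**2/Y(m(-3), -17) + x/330 = (-21)**2/(-1/2) - 330/330 = 441*(-2) - 330*1/330 = -882 - 1 = -883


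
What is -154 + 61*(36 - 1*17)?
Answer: 1005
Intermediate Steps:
-154 + 61*(36 - 1*17) = -154 + 61*(36 - 17) = -154 + 61*19 = -154 + 1159 = 1005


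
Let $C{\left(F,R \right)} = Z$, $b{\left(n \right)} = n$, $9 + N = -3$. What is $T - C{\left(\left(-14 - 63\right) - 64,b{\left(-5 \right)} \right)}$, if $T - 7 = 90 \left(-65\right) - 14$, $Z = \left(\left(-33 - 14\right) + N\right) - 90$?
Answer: $-5708$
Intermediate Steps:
$N = -12$ ($N = -9 - 3 = -12$)
$Z = -149$ ($Z = \left(\left(-33 - 14\right) - 12\right) - 90 = \left(-47 - 12\right) - 90 = -59 - 90 = -149$)
$C{\left(F,R \right)} = -149$
$T = -5857$ ($T = 7 + \left(90 \left(-65\right) - 14\right) = 7 - 5864 = -5857$)
$T - C{\left(\left(-14 - 63\right) - 64,b{\left(-5 \right)} \right)} = -5857 - -149 = -5857 + 149 = -5708$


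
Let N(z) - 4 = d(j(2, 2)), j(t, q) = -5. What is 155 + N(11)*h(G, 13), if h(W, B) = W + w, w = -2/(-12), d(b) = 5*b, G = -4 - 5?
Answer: 681/2 ≈ 340.50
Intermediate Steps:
G = -9
N(z) = -21 (N(z) = 4 + 5*(-5) = 4 - 25 = -21)
w = ⅙ (w = -2*(-1/12) = ⅙ ≈ 0.16667)
h(W, B) = ⅙ + W (h(W, B) = W + ⅙ = ⅙ + W)
155 + N(11)*h(G, 13) = 155 - 21*(⅙ - 9) = 155 - 21*(-53/6) = 155 + 371/2 = 681/2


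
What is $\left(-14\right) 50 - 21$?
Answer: $-721$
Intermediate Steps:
$\left(-14\right) 50 - 21 = -700 - 21 = -721$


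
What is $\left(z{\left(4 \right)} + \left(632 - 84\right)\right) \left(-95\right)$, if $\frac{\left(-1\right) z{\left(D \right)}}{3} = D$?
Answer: $-50920$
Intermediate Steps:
$z{\left(D \right)} = - 3 D$
$\left(z{\left(4 \right)} + \left(632 - 84\right)\right) \left(-95\right) = \left(\left(-3\right) 4 + \left(632 - 84\right)\right) \left(-95\right) = \left(-12 + \left(632 - 84\right)\right) \left(-95\right) = \left(-12 + 548\right) \left(-95\right) = 536 \left(-95\right) = -50920$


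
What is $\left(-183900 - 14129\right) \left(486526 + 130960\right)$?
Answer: $-122280135094$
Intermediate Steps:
$\left(-183900 - 14129\right) \left(486526 + 130960\right) = \left(-198029\right) 617486 = -122280135094$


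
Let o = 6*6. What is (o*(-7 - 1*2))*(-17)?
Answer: 5508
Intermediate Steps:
o = 36
(o*(-7 - 1*2))*(-17) = (36*(-7 - 1*2))*(-17) = (36*(-7 - 2))*(-17) = (36*(-9))*(-17) = -324*(-17) = 5508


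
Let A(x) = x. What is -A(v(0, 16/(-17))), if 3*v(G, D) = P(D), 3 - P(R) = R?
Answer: -67/51 ≈ -1.3137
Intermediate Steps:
P(R) = 3 - R
v(G, D) = 1 - D/3 (v(G, D) = (3 - D)/3 = 1 - D/3)
-A(v(0, 16/(-17))) = -(1 - 16/(3*(-17))) = -(1 - 16*(-1)/(3*17)) = -(1 - ⅓*(-16/17)) = -(1 + 16/51) = -1*67/51 = -67/51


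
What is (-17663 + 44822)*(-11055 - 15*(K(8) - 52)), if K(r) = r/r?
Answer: -279466110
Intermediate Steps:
K(r) = 1
(-17663 + 44822)*(-11055 - 15*(K(8) - 52)) = (-17663 + 44822)*(-11055 - 15*(1 - 52)) = 27159*(-11055 - 15*(-51)) = 27159*(-11055 + 765) = 27159*(-10290) = -279466110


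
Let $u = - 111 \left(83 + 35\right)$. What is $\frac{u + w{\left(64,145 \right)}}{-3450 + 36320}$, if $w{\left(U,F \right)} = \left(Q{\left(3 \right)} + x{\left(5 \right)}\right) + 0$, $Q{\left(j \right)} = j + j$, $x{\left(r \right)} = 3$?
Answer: $- \frac{13089}{32870} \approx -0.3982$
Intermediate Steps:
$Q{\left(j \right)} = 2 j$
$w{\left(U,F \right)} = 9$ ($w{\left(U,F \right)} = \left(2 \cdot 3 + 3\right) + 0 = \left(6 + 3\right) + 0 = 9 + 0 = 9$)
$u = -13098$ ($u = \left(-111\right) 118 = -13098$)
$\frac{u + w{\left(64,145 \right)}}{-3450 + 36320} = \frac{-13098 + 9}{-3450 + 36320} = - \frac{13089}{32870}$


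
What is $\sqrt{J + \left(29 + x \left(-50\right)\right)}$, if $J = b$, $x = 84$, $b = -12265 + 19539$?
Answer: $\sqrt{3103} \approx 55.705$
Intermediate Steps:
$b = 7274$
$J = 7274$
$\sqrt{J + \left(29 + x \left(-50\right)\right)} = \sqrt{7274 + \left(29 + 84 \left(-50\right)\right)} = \sqrt{7274 + \left(29 - 4200\right)} = \sqrt{7274 - 4171} = \sqrt{3103}$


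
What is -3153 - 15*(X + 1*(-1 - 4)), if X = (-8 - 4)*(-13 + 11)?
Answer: -3438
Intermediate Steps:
X = 24 (X = -12*(-2) = 24)
-3153 - 15*(X + 1*(-1 - 4)) = -3153 - 15*(24 + 1*(-1 - 4)) = -3153 - 15*(24 + 1*(-5)) = -3153 - 15*(24 - 5) = -3153 - 15*19 = -3153 - 285 = -3438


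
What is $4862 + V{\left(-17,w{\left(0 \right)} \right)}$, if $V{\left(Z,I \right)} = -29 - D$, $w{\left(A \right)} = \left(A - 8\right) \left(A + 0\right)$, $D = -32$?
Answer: $4865$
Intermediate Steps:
$w{\left(A \right)} = A \left(-8 + A\right)$ ($w{\left(A \right)} = \left(-8 + A\right) A = A \left(-8 + A\right)$)
$V{\left(Z,I \right)} = 3$ ($V{\left(Z,I \right)} = -29 - -32 = -29 + 32 = 3$)
$4862 + V{\left(-17,w{\left(0 \right)} \right)} = 4862 + 3 = 4865$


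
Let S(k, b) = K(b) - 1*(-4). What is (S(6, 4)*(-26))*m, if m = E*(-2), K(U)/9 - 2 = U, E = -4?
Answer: -12064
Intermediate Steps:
K(U) = 18 + 9*U
S(k, b) = 22 + 9*b (S(k, b) = (18 + 9*b) - 1*(-4) = (18 + 9*b) + 4 = 22 + 9*b)
m = 8 (m = -4*(-2) = 8)
(S(6, 4)*(-26))*m = ((22 + 9*4)*(-26))*8 = ((22 + 36)*(-26))*8 = (58*(-26))*8 = -1508*8 = -12064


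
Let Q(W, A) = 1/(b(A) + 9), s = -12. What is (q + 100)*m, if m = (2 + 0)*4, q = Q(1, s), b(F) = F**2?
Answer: 122408/153 ≈ 800.05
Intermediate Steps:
Q(W, A) = 1/(9 + A**2) (Q(W, A) = 1/(A**2 + 9) = 1/(9 + A**2))
q = 1/153 (q = 1/(9 + (-12)**2) = 1/(9 + 144) = 1/153 ≈ 0.0065359)
m = 8 (m = 2*4 = 8)
(q + 100)*m = (1/153 + 100)*8 = (15301/153)*8 = 122408/153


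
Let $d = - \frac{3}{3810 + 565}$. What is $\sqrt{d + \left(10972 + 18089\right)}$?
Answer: $\frac{4 \sqrt{55624569}}{175} \approx 170.47$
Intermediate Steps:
$d = - \frac{3}{4375} \approx -0.00068571$
$\sqrt{d + \left(10972 + 18089\right)} = \sqrt{- \frac{3}{4375} + \left(10972 + 18089\right)} = \sqrt{- \frac{3}{4375} + 29061} = \sqrt{\frac{127141872}{4375}} = \frac{4 \sqrt{55624569}}{175}$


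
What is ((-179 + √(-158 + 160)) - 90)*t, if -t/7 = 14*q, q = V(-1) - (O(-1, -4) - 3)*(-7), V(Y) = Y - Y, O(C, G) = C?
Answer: -738136 + 2744*√2 ≈ -7.3426e+5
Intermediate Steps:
V(Y) = 0
q = -28 (q = 0 - (-1 - 3)*(-7) = 0 - (-4)*(-7) = 0 - 1*28 = 0 - 28 = -28)
t = 2744 (t = -98*(-28) = -7*(-392) = 2744)
((-179 + √(-158 + 160)) - 90)*t = ((-179 + √(-158 + 160)) - 90)*2744 = ((-179 + √2) - 90)*2744 = (-269 + √2)*2744 = -738136 + 2744*√2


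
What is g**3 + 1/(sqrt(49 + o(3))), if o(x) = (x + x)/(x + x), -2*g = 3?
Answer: -27/8 + sqrt(2)/10 ≈ -3.2336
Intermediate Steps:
g = -3/2 (g = -1/2*3 = -3/2 ≈ -1.5000)
o(x) = 1 (o(x) = (2*x)/((2*x)) = (2*x)*(1/(2*x)) = 1)
g**3 + 1/(sqrt(49 + o(3))) = (-3/2)**3 + 1/(sqrt(49 + 1)) = -27/8 + 1/(sqrt(50)) = -27/8 + 1/(5*sqrt(2)) = -27/8 + sqrt(2)/10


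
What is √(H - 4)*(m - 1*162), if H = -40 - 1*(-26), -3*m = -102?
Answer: -384*I*√2 ≈ -543.06*I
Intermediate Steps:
m = 34 (m = -⅓*(-102) = 34)
H = -14 (H = -40 + 26 = -14)
√(H - 4)*(m - 1*162) = √(-14 - 4)*(34 - 1*162) = √(-18)*(34 - 162) = (3*I*√2)*(-128) = -384*I*√2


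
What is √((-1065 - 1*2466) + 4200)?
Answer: √669 ≈ 25.865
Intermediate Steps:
√((-1065 - 1*2466) + 4200) = √((-1065 - 2466) + 4200) = √(-3531 + 4200) = √669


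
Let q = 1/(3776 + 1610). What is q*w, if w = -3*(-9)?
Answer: 27/5386 ≈ 0.0050130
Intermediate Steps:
q = 1/5386 ≈ 0.00018567
w = 27
q*w = (1/5386)*27 = 27/5386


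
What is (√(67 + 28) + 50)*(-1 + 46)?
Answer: 2250 + 45*√95 ≈ 2688.6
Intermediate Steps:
(√(67 + 28) + 50)*(-1 + 46) = (√95 + 50)*45 = (50 + √95)*45 = 2250 + 45*√95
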